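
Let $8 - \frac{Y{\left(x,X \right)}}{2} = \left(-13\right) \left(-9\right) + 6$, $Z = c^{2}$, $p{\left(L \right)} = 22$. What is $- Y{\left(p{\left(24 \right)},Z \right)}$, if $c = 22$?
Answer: $230$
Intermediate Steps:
$Z = 484$ ($Z = 22^{2} = 484$)
$Y{\left(x,X \right)} = -230$ ($Y{\left(x,X \right)} = 16 - 2 \left(\left(-13\right) \left(-9\right) + 6\right) = 16 - 2 \left(117 + 6\right) = 16 - 246 = -230$)
$- Y{\left(p{\left(24 \right)},Z \right)} = \left(-1\right) \left(-230\right) = 230$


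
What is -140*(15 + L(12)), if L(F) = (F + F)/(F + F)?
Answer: -2240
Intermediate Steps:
L(F) = 1 (L(F) = (2*F)/((2*F)) = (2*F)*(1/(2*F)) = 1)
-140*(15 + L(12)) = -140*(15 + 1) = -140*16 = -2240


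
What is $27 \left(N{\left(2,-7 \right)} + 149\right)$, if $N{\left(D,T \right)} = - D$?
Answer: $3969$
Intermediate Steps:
$27 \left(N{\left(2,-7 \right)} + 149\right) = 27 \left(\left(-1\right) 2 + 149\right) = 27 \left(-2 + 149\right) = 27 \cdot 147 = 3969$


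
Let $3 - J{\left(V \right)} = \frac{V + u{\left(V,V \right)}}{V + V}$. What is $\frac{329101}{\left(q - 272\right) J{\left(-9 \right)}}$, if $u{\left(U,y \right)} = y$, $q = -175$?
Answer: $- \frac{329101}{894} \approx -368.12$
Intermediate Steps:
$J{\left(V \right)} = 2$ ($J{\left(V \right)} = 3 - \frac{V + V}{V + V} = 3 - \frac{2 V}{2 V} = 3 - 2 V \frac{1}{2 V} = 3 - 1 = 2$)
$\frac{329101}{\left(q - 272\right) J{\left(-9 \right)}} = \frac{329101}{\left(-175 - 272\right) 2} = \frac{329101}{\left(-447\right) 2} = \frac{329101}{-894} = 329101 \left(- \frac{1}{894}\right) = - \frac{329101}{894}$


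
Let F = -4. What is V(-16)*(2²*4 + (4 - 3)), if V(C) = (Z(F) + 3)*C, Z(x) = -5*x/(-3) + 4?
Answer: -272/3 ≈ -90.667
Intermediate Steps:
Z(x) = 4 + 5*x/3 (Z(x) = -5*x*(-1)/3 + 4 = -(-5)*x/3 + 4 = 5*x/3 + 4 = 4 + 5*x/3)
V(C) = C/3 (V(C) = ((4 + (5/3)*(-4)) + 3)*C = ((4 - 20/3) + 3)*C = (-8/3 + 3)*C = C/3)
V(-16)*(2²*4 + (4 - 3)) = ((⅓)*(-16))*(2²*4 + (4 - 3)) = -16*(4*4 + 1)/3 = -16*(16 + 1)/3 = -16/3*17 = -272/3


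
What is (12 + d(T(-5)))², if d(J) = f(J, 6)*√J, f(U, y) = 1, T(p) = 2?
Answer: (12 + √2)² ≈ 179.94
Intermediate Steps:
d(J) = √J (d(J) = 1*√J = √J)
(12 + d(T(-5)))² = (12 + √2)²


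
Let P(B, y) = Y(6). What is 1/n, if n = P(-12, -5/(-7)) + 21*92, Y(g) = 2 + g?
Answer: 1/1940 ≈ 0.00051546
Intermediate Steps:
P(B, y) = 8 (P(B, y) = 2 + 6 = 8)
n = 1940 (n = 8 + 21*92 = 8 + 1932 = 1940)
1/n = 1/1940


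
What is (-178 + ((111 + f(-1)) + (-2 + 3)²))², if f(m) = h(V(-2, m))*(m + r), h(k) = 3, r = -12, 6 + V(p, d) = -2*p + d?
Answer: 11025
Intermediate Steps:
V(p, d) = -6 + d - 2*p (V(p, d) = -6 + (-2*p + d) = -6 + (d - 2*p) = -6 + d - 2*p)
f(m) = -36 + 3*m (f(m) = 3*(m - 12) = 3*(-12 + m) = -36 + 3*m)
(-178 + ((111 + f(-1)) + (-2 + 3)²))² = (-178 + ((111 + (-36 + 3*(-1))) + (-2 + 3)²))² = (-178 + ((111 + (-36 - 3)) + 1²))² = (-178 + ((111 - 39) + 1))² = (-178 + (72 + 1))² = (-178 + 73)² = (-105)² = 11025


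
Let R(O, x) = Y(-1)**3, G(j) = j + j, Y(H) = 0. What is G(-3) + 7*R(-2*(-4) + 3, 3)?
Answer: -6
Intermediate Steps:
G(j) = 2*j
R(O, x) = 0 (R(O, x) = 0**3 = 0)
G(-3) + 7*R(-2*(-4) + 3, 3) = 2*(-3) + 7*0 = -6 + 0 = -6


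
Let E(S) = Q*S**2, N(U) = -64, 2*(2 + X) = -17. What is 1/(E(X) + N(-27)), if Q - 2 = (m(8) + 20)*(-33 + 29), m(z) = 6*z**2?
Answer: -2/356015 ≈ -5.6177e-6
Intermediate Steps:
X = -21/2 (X = -2 + (1/2)*(-17) = -2 - 17/2 = -21/2 ≈ -10.500)
Q = -1614 (Q = 2 + (6*8**2 + 20)*(-33 + 29) = 2 + (6*64 + 20)*(-4) = 2 + (384 + 20)*(-4) = 2 + 404*(-4) = 2 - 1616 = -1614)
E(S) = -1614*S**2
1/(E(X) + N(-27)) = 1/(-1614*(-21/2)**2 - 64) = 1/(-1614*441/4 - 64) = 1/(-355887/2 - 64) = 1/(-356015/2) = -2/356015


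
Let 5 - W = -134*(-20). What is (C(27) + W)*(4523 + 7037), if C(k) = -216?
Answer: -33419960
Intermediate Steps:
W = -2675 (W = 5 - (-134)*(-20) = 5 - 1*2680 = 5 - 2680 = -2675)
(C(27) + W)*(4523 + 7037) = (-216 - 2675)*(4523 + 7037) = -2891*11560 = -33419960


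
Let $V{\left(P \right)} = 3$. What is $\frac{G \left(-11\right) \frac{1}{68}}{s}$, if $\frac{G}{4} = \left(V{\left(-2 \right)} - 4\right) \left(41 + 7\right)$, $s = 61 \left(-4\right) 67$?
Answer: $- \frac{132}{69479} \approx -0.0018999$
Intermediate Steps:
$s = -16348$ ($s = \left(-244\right) 67 = -16348$)
$G = -192$ ($G = 4 \left(3 - 4\right) \left(41 + 7\right) = 4 \left(3 - 4\right) 48 = 4 \left(\left(-1\right) 48\right) = 4 \left(-48\right) = -192$)
$\frac{G \left(-11\right) \frac{1}{68}}{s} = \frac{\left(-192\right) \left(-11\right) \frac{1}{68}}{-16348} = 2112 \cdot \frac{1}{68} \left(- \frac{1}{16348}\right) = \frac{528}{17} \left(- \frac{1}{16348}\right) = - \frac{132}{69479}$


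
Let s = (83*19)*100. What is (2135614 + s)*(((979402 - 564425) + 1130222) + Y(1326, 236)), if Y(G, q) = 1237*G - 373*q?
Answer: 7103386462962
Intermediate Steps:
s = 157700 (s = 1577*100 = 157700)
Y(G, q) = -373*q + 1237*G
(2135614 + s)*(((979402 - 564425) + 1130222) + Y(1326, 236)) = (2135614 + 157700)*(((979402 - 564425) + 1130222) + (-373*236 + 1237*1326)) = 2293314*((414977 + 1130222) + (-88028 + 1640262)) = 2293314*(1545199 + 1552234) = 2293314*3097433 = 7103386462962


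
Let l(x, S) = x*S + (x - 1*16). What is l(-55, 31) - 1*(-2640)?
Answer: 864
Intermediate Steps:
l(x, S) = -16 + x + S*x (l(x, S) = S*x + (x - 16) = S*x + (-16 + x) = -16 + x + S*x)
l(-55, 31) - 1*(-2640) = (-16 - 55 + 31*(-55)) - 1*(-2640) = (-16 - 55 - 1705) + 2640 = -1776 + 2640 = 864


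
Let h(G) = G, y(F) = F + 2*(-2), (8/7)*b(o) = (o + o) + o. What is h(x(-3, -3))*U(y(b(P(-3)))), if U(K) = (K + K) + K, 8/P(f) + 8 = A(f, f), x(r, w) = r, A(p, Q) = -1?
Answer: 57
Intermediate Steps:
P(f) = -8/9 (P(f) = 8/(-8 - 1) = 8/(-9) = 8*(-1/9) = -8/9)
b(o) = 21*o/8 (b(o) = 7*((o + o) + o)/8 = 7*(2*o + o)/8 = 7*(3*o)/8 = 21*o/8)
y(F) = -4 + F (y(F) = F - 4 = -4 + F)
U(K) = 3*K (U(K) = 2*K + K = 3*K)
h(x(-3, -3))*U(y(b(P(-3)))) = -9*(-4 + (21/8)*(-8/9)) = -9*(-4 - 7/3) = -9*(-19)/3 = -3*(-19) = 57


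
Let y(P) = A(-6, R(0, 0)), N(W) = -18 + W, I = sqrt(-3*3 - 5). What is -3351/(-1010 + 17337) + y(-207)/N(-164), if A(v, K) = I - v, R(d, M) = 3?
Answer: -353922/1485757 - I*sqrt(14)/182 ≈ -0.23821 - 0.020559*I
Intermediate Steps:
I = I*sqrt(14) (I = sqrt(-9 - 5) = sqrt(-14) = I*sqrt(14) ≈ 3.7417*I)
A(v, K) = -v + I*sqrt(14) (A(v, K) = I*sqrt(14) - v = -v + I*sqrt(14))
y(P) = 6 + I*sqrt(14) (y(P) = -1*(-6) + I*sqrt(14) = 6 + I*sqrt(14))
-3351/(-1010 + 17337) + y(-207)/N(-164) = -3351/(-1010 + 17337) + (6 + I*sqrt(14))/(-18 - 164) = -3351/16327 + (6 + I*sqrt(14))/(-182) = -3351*1/16327 + (6 + I*sqrt(14))*(-1/182) = -3351/16327 + (-3/91 - I*sqrt(14)/182) = -353922/1485757 - I*sqrt(14)/182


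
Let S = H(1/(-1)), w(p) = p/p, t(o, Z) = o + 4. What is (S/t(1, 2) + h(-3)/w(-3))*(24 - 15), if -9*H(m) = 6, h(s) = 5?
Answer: 219/5 ≈ 43.800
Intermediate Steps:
t(o, Z) = 4 + o
w(p) = 1
H(m) = -⅔ (H(m) = -⅑*6 = -⅔)
S = -⅔ ≈ -0.66667
(S/t(1, 2) + h(-3)/w(-3))*(24 - 15) = (-2/(3*(4 + 1)) + 5/1)*(24 - 15) = (-⅔/5 + 5*1)*9 = (-⅔*⅕ + 5)*9 = (-2/15 + 5)*9 = (73/15)*9 = 219/5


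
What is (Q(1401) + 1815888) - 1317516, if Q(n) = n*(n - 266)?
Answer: 2088507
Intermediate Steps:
Q(n) = n*(-266 + n)
(Q(1401) + 1815888) - 1317516 = (1401*(-266 + 1401) + 1815888) - 1317516 = (1401*1135 + 1815888) - 1317516 = (1590135 + 1815888) - 1317516 = 3406023 - 1317516 = 2088507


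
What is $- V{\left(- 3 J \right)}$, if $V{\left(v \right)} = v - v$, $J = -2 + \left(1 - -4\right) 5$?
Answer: $0$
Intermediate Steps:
$J = 23$ ($J = -2 + \left(1 + 4\right) 5 = -2 + 5 \cdot 5 = -2 + 25 = 23$)
$V{\left(v \right)} = 0$
$- V{\left(- 3 J \right)} = \left(-1\right) 0 = 0$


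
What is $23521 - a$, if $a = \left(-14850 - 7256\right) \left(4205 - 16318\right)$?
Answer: $-267746457$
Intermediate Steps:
$a = 267769978$ ($a = \left(-22106\right) \left(-12113\right) = 267769978$)
$23521 - a = 23521 - 267769978 = -267746457$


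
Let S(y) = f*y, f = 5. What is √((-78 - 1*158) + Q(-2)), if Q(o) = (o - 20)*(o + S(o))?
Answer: 2*√7 ≈ 5.2915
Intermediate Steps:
S(y) = 5*y
Q(o) = 6*o*(-20 + o) (Q(o) = (o - 20)*(o + 5*o) = (-20 + o)*(6*o) = 6*o*(-20 + o))
√((-78 - 1*158) + Q(-2)) = √((-78 - 1*158) + 6*(-2)*(-20 - 2)) = √((-78 - 158) + 6*(-2)*(-22)) = √(-236 + 264) = √28 = 2*√7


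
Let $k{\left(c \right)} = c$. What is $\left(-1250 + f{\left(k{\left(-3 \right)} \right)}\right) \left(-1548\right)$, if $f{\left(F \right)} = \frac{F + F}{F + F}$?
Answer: $1933452$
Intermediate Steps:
$f{\left(F \right)} = 1$ ($f{\left(F \right)} = \frac{2 F}{2 F} = 2 F \frac{1}{2 F} = 1$)
$\left(-1250 + f{\left(k{\left(-3 \right)} \right)}\right) \left(-1548\right) = \left(-1250 + 1\right) \left(-1548\right) = \left(-1249\right) \left(-1548\right) = 1933452$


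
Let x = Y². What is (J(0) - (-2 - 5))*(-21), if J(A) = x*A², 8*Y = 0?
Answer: -147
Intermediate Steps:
Y = 0 (Y = (⅛)*0 = 0)
x = 0 (x = 0² = 0)
J(A) = 0 (J(A) = 0*A² = 0)
(J(0) - (-2 - 5))*(-21) = (0 - (-2 - 5))*(-21) = (0 - 1*(-7))*(-21) = (0 + 7)*(-21) = 7*(-21) = -147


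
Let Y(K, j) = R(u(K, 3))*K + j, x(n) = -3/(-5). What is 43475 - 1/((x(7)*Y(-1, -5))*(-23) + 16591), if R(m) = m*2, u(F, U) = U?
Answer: 3639466145/83714 ≈ 43475.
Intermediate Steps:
x(n) = ⅗ (x(n) = -3*(-⅕) = ⅗)
R(m) = 2*m
Y(K, j) = j + 6*K (Y(K, j) = (2*3)*K + j = 6*K + j = j + 6*K)
43475 - 1/((x(7)*Y(-1, -5))*(-23) + 16591) = 43475 - 1/((3*(-5 + 6*(-1))/5)*(-23) + 16591) = 43475 - 1/((3*(-5 - 6)/5)*(-23) + 16591) = 43475 - 1/(((⅗)*(-11))*(-23) + 16591) = 43475 - 1/(-33/5*(-23) + 16591) = 43475 - 1/(759/5 + 16591) = 43475 - 1/83714/5 = 43475 - 1*5/83714 = 43475 - 5/83714 = 3639466145/83714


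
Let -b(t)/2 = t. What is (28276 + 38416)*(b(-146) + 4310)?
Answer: 306916584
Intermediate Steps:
b(t) = -2*t
(28276 + 38416)*(b(-146) + 4310) = (28276 + 38416)*(-2*(-146) + 4310) = 66692*(292 + 4310) = 66692*4602 = 306916584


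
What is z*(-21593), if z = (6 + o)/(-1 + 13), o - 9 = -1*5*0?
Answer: -107965/4 ≈ -26991.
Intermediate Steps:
o = 9 (o = 9 - 1*5*0 = 9 - 5*0 = 9 + 0 = 9)
z = 5/4 (z = (6 + 9)/(-1 + 13) = 15/12 = 15*(1/12) = 5/4 ≈ 1.2500)
z*(-21593) = (5/4)*(-21593) = -107965/4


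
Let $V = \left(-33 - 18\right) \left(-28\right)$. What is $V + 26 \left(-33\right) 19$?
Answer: $-14874$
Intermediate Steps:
$V = 1428$ ($V = \left(-51\right) \left(-28\right) = 1428$)
$V + 26 \left(-33\right) 19 = 1428 + 26 \left(-33\right) 19 = 1428 - 16302 = -14874$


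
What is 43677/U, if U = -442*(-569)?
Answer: 43677/251498 ≈ 0.17367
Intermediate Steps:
U = 251498
43677/U = 43677/251498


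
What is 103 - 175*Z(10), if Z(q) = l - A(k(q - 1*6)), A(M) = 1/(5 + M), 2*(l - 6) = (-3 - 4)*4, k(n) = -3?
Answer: 3181/2 ≈ 1590.5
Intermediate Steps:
l = -8 (l = 6 + ((-3 - 4)*4)/2 = 6 + (-7*4)/2 = 6 + (½)*(-28) = 6 - 14 = -8)
Z(q) = -17/2 (Z(q) = -8 - 1/(5 - 3) = -8 - 1/2 = -8 - 1*½ = -8 - ½ = -17/2)
103 - 175*Z(10) = 103 - 175*(-17/2) = 103 + 2975/2 = 3181/2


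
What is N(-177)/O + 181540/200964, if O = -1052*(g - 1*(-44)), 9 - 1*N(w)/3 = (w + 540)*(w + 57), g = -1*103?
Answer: 9383806567/3118358388 ≈ 3.0092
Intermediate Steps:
g = -103
N(w) = 27 - 3*(57 + w)*(540 + w) (N(w) = 27 - 3*(w + 540)*(w + 57) = 27 - 3*(540 + w)*(57 + w) = 27 - 3*(57 + w)*(540 + w))
O = 62068 (O = -1052*(-103 - 1*(-44)) = -1052*(-103 + 44) = -1052*(-59) = 62068)
N(-177)/O + 181540/200964 = (-92313 - 1791*(-177) - 3*(-177)²)/62068 + 181540/200964 = (-92313 + 317007 - 3*31329)*(1/62068) + 181540*(1/200964) = (-92313 + 317007 - 93987)*(1/62068) + 45385/50241 = 130707*(1/62068) + 45385/50241 = 130707/62068 + 45385/50241 = 9383806567/3118358388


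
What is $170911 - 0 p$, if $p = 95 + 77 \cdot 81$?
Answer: $170911$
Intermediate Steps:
$p = 6332$ ($p = 95 + 6237 = 6332$)
$170911 - 0 p = 170911 - 0 \cdot 6332 = 170911 - 0 = 170911 + 0 = 170911$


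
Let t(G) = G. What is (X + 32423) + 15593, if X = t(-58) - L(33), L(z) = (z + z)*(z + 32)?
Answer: 43668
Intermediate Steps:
L(z) = 2*z*(32 + z) (L(z) = (2*z)*(32 + z) = 2*z*(32 + z))
X = -4348 (X = -58 - 2*33*(32 + 33) = -58 - 2*33*65 = -58 - 1*4290 = -58 - 4290 = -4348)
(X + 32423) + 15593 = (-4348 + 32423) + 15593 = 28075 + 15593 = 43668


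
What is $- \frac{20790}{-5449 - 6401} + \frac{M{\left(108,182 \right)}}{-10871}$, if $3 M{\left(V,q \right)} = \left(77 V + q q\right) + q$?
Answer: $\frac{293339}{613435} \approx 0.47819$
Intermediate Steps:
$M{\left(V,q \right)} = \frac{q}{3} + \frac{q^{2}}{3} + \frac{77 V}{3}$ ($M{\left(V,q \right)} = \frac{\left(77 V + q q\right) + q}{3} = \frac{\left(77 V + q^{2}\right) + q}{3} = \frac{\left(q^{2} + 77 V\right) + q}{3} = \frac{q + q^{2} + 77 V}{3} = \frac{q}{3} + \frac{q^{2}}{3} + \frac{77 V}{3}$)
$- \frac{20790}{-5449 - 6401} + \frac{M{\left(108,182 \right)}}{-10871} = - \frac{20790}{-5449 - 6401} + \frac{\frac{1}{3} \cdot 182 + \frac{182^{2}}{3} + \frac{77}{3} \cdot 108}{-10871} = - \frac{20790}{-11850} + \left(\frac{182}{3} + \frac{1}{3} \cdot 33124 + 2772\right) \left(- \frac{1}{10871}\right) = \left(-20790\right) \left(- \frac{1}{11850}\right) + \left(\frac{182}{3} + \frac{33124}{3} + 2772\right) \left(- \frac{1}{10871}\right) = \frac{693}{395} + 13874 \left(- \frac{1}{10871}\right) = \frac{693}{395} - \frac{1982}{1553} = \frac{293339}{613435}$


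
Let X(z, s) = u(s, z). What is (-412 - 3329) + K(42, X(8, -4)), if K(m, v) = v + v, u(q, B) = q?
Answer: -3749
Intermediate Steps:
X(z, s) = s
K(m, v) = 2*v
(-412 - 3329) + K(42, X(8, -4)) = (-412 - 3329) + 2*(-4) = -3741 - 8 = -3749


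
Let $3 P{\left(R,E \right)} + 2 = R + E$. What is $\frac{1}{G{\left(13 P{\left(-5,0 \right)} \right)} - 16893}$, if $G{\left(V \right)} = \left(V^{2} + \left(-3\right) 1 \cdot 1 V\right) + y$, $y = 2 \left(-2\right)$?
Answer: $- \frac{9}{142973} \approx -6.2949 \cdot 10^{-5}$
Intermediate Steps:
$P{\left(R,E \right)} = - \frac{2}{3} + \frac{E}{3} + \frac{R}{3}$ ($P{\left(R,E \right)} = - \frac{2}{3} + \frac{R + E}{3} = - \frac{2}{3} + \frac{E + R}{3} = - \frac{2}{3} + \left(\frac{E}{3} + \frac{R}{3}\right) = - \frac{2}{3} + \frac{E}{3} + \frac{R}{3}$)
$y = -4$
$G{\left(V \right)} = -4 + V^{2} - 3 V$ ($G{\left(V \right)} = \left(V^{2} + \left(-3\right) 1 \cdot 1 V\right) - 4 = \left(V^{2} + \left(-3\right) 1 V\right) - 4 = \left(V^{2} - 3 V\right) - 4 = -4 + V^{2} - 3 V$)
$\frac{1}{G{\left(13 P{\left(-5,0 \right)} \right)} - 16893} = \frac{1}{\left(-4 + \left(13 \left(- \frac{2}{3} + \frac{1}{3} \cdot 0 + \frac{1}{3} \left(-5\right)\right)\right)^{2} - 3 \cdot 13 \left(- \frac{2}{3} + \frac{1}{3} \cdot 0 + \frac{1}{3} \left(-5\right)\right)\right) - 16893} = \frac{1}{\left(-4 + \left(13 \left(- \frac{2}{3} + 0 - \frac{5}{3}\right)\right)^{2} - 3 \cdot 13 \left(- \frac{2}{3} + 0 - \frac{5}{3}\right)\right) - 16893} = \frac{1}{\left(-4 + \left(13 \left(- \frac{7}{3}\right)\right)^{2} - 3 \cdot 13 \left(- \frac{7}{3}\right)\right) - 16893} = \frac{1}{\left(-4 + \left(- \frac{91}{3}\right)^{2} - -91\right) - 16893} = \frac{1}{\left(-4 + \frac{8281}{9} + 91\right) - 16893} = \frac{1}{\frac{9064}{9} - 16893} = \frac{1}{- \frac{142973}{9}} = - \frac{9}{142973}$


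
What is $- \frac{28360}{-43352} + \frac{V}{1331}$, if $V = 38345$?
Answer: $\frac{212509950}{7212689} \approx 29.463$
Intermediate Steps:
$- \frac{28360}{-43352} + \frac{V}{1331} = - \frac{28360}{-43352} + \frac{38345}{1331} = \left(-28360\right) \left(- \frac{1}{43352}\right) + 38345 \cdot \frac{1}{1331} = \frac{3545}{5419} + \frac{38345}{1331} = \frac{212509950}{7212689}$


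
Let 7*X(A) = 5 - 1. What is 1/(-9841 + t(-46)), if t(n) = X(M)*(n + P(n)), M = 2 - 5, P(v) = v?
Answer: -7/69255 ≈ -0.00010108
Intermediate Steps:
M = -3
X(A) = 4/7 (X(A) = (5 - 1)/7 = (1/7)*4 = 4/7)
t(n) = 8*n/7 (t(n) = 4*(n + n)/7 = 4*(2*n)/7 = 8*n/7)
1/(-9841 + t(-46)) = 1/(-9841 + (8/7)*(-46)) = 1/(-9841 - 368/7) = 1/(-69255/7) = -7/69255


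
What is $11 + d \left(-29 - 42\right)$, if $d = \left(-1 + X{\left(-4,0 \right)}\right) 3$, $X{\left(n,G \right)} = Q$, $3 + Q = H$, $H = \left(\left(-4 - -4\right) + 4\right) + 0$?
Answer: $11$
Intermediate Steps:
$H = 4$ ($H = \left(\left(-4 + 4\right) + 4\right) + 0 = \left(0 + 4\right) + 0 = 4 + 0 = 4$)
$Q = 1$ ($Q = -3 + 4 = 1$)
$X{\left(n,G \right)} = 1$
$d = 0$ ($d = \left(-1 + 1\right) 3 = 0 \cdot 3 = 0$)
$11 + d \left(-29 - 42\right) = 11 + 0 \left(-29 - 42\right) = 11 + 0 \left(-71\right) = 11 + 0 = 11$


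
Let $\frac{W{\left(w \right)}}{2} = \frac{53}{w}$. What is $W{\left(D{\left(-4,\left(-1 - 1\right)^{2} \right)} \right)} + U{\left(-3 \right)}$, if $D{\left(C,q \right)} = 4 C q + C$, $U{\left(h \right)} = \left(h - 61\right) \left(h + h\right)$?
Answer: $\frac{13003}{34} \approx 382.44$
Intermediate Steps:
$U{\left(h \right)} = 2 h \left(-61 + h\right)$ ($U{\left(h \right)} = \left(-61 + h\right) 2 h = 2 h \left(-61 + h\right)$)
$D{\left(C,q \right)} = C + 4 C q$ ($D{\left(C,q \right)} = 4 C q + C = C + 4 C q$)
$W{\left(w \right)} = \frac{106}{w}$ ($W{\left(w \right)} = 2 \frac{53}{w} = \frac{106}{w}$)
$W{\left(D{\left(-4,\left(-1 - 1\right)^{2} \right)} \right)} + U{\left(-3 \right)} = \frac{106}{\left(-4\right) \left(1 + 4 \left(-1 - 1\right)^{2}\right)} + 2 \left(-3\right) \left(-61 - 3\right) = \frac{106}{\left(-4\right) \left(1 + 4 \left(-2\right)^{2}\right)} + 2 \left(-3\right) \left(-64\right) = \frac{106}{\left(-4\right) \left(1 + 4 \cdot 4\right)} + 384 = \frac{106}{\left(-4\right) \left(1 + 16\right)} + 384 = \frac{106}{\left(-4\right) 17} + 384 = \frac{106}{-68} + 384 = 106 \left(- \frac{1}{68}\right) + 384 = - \frac{53}{34} + 384 = \frac{13003}{34}$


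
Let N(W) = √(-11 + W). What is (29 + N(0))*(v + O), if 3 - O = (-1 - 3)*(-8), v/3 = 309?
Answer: 26042 + 898*I*√11 ≈ 26042.0 + 2978.3*I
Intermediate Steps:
v = 927 (v = 3*309 = 927)
O = -29 (O = 3 - (-1 - 3)*(-8) = 3 - (-4)*(-8) = 3 - 1*32 = 3 - 32 = -29)
(29 + N(0))*(v + O) = (29 + √(-11 + 0))*(927 - 29) = (29 + √(-11))*898 = (29 + I*√11)*898 = 26042 + 898*I*√11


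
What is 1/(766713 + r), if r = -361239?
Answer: 1/405474 ≈ 2.4662e-6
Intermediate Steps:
1/(766713 + r) = 1/(766713 - 361239) = 1/405474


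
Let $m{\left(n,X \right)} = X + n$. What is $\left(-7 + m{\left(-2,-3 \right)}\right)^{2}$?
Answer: $144$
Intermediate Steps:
$\left(-7 + m{\left(-2,-3 \right)}\right)^{2} = \left(-7 - 5\right)^{2} = \left(-12\right)^{2} = 144$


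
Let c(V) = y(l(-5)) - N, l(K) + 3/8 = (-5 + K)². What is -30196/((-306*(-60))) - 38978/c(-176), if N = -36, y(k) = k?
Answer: -57578513/199206 ≈ -289.04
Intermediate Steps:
l(K) = -3/8 + (-5 + K)²
c(V) = 1085/8 (c(V) = (-3/8 + (-5 - 5)²) - 1*(-36) = (-3/8 + (-10)²) + 36 = (-3/8 + 100) + 36 = 797/8 + 36 = 1085/8)
-30196/((-306*(-60))) - 38978/c(-176) = -30196/((-306*(-60))) - 38978/1085/8 = -30196/18360 - 38978*8/1085 = -30196*1/18360 - 311824/1085 = -7549/4590 - 311824/1085 = -57578513/199206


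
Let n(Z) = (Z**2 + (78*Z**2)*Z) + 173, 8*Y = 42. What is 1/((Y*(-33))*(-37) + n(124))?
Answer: 4/594954525 ≈ 6.7232e-9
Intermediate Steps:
Y = 21/4 (Y = (1/8)*42 = 21/4 ≈ 5.2500)
n(Z) = 173 + Z**2 + 78*Z**3 (n(Z) = (Z**2 + 78*Z**3) + 173 = 173 + Z**2 + 78*Z**3)
1/((Y*(-33))*(-37) + n(124)) = 1/(((21/4)*(-33))*(-37) + (173 + 124**2 + 78*124**3)) = 1/(-693/4*(-37) + (173 + 15376 + 78*1906624)) = 1/(25641/4 + (173 + 15376 + 148716672)) = 1/(25641/4 + 148732221) = 1/(594954525/4) = 4/594954525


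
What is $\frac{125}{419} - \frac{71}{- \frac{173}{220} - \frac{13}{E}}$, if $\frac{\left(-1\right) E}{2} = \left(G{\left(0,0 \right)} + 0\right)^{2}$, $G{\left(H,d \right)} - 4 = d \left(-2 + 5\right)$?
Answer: $\frac{52441865}{280311} \approx 187.08$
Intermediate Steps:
$G{\left(H,d \right)} = 4 + 3 d$ ($G{\left(H,d \right)} = 4 + d \left(-2 + 5\right) = 4 + d 3 = 4 + 3 d$)
$E = -32$ ($E = - 2 \left(\left(4 + 3 \cdot 0\right) + 0\right)^{2} = - 2 \left(\left(4 + 0\right) + 0\right)^{2} = - 2 \left(4 + 0\right)^{2} = - 2 \cdot 4^{2} = \left(-2\right) 16 = -32$)
$\frac{125}{419} - \frac{71}{- \frac{173}{220} - \frac{13}{E}} = \frac{125}{419} - \frac{71}{- \frac{173}{220} - \frac{13}{-32}} = 125 \cdot \frac{1}{419} - \frac{71}{\left(-173\right) \frac{1}{220} - - \frac{13}{32}} = \frac{125}{419} - \frac{71}{- \frac{173}{220} + \frac{13}{32}} = \frac{125}{419} - \frac{71}{- \frac{669}{1760}} = \frac{125}{419} - - \frac{124960}{669} = \frac{125}{419} + \frac{124960}{669} = \frac{52441865}{280311}$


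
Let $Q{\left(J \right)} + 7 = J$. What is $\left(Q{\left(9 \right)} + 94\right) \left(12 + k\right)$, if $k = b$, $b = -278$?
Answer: $-25536$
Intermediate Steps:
$Q{\left(J \right)} = -7 + J$
$k = -278$
$\left(Q{\left(9 \right)} + 94\right) \left(12 + k\right) = \left(\left(-7 + 9\right) + 94\right) \left(12 - 278\right) = \left(2 + 94\right) \left(-266\right) = 96 \left(-266\right) = -25536$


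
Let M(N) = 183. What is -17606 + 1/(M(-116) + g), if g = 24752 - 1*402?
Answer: -431927997/24533 ≈ -17606.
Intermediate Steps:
g = 24350 (g = 24752 - 402 = 24350)
-17606 + 1/(M(-116) + g) = -17606 + 1/(183 + 24350) = -17606 + 1/24533 = -431927997/24533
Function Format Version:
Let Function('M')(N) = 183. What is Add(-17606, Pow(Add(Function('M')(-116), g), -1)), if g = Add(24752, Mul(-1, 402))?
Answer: Rational(-431927997, 24533) ≈ -17606.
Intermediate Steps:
g = 24350 (g = Add(24752, -402) = 24350)
Add(-17606, Pow(Add(Function('M')(-116), g), -1)) = Add(-17606, Pow(Add(183, 24350), -1)) = Add(-17606, Pow(24533, -1)) = Add(-17606, Rational(1, 24533)) = Rational(-431927997, 24533)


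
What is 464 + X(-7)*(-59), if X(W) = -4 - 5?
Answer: 995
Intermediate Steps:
X(W) = -9
464 + X(-7)*(-59) = 464 - 9*(-59) = 464 + 531 = 995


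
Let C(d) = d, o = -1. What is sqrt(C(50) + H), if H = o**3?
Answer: 7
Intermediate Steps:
H = -1 (H = (-1)**3 = -1)
sqrt(C(50) + H) = sqrt(50 - 1) = sqrt(49) = 7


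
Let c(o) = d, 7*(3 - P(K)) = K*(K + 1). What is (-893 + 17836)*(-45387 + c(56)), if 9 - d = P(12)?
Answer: -5379588873/7 ≈ -7.6851e+8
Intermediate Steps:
P(K) = 3 - K*(1 + K)/7 (P(K) = 3 - K*(K + 1)/7 = 3 - K*(1 + K)/7)
d = 198/7 (d = 9 - (3 - ⅐*12 - ⅐*12²) = 9 - (3 - 12/7 - ⅐*144) = 9 - (3 - 12/7 - 144/7) = 9 - 1*(-135/7) = 9 + 135/7 = 198/7 ≈ 28.286)
c(o) = 198/7
(-893 + 17836)*(-45387 + c(56)) = (-893 + 17836)*(-45387 + 198/7) = 16943*(-317511/7) = -5379588873/7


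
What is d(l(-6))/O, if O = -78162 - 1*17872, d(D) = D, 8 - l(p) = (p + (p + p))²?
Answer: 158/48017 ≈ 0.0032905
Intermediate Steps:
l(p) = 8 - 9*p² (l(p) = 8 - (p + (p + p))² = 8 - (p + 2*p)² = 8 - (3*p)² = 8 - 9*p²)
O = -96034 (O = -78162 - 17872 = -96034)
d(l(-6))/O = (8 - 9*(-6)²)/(-96034) = (8 - 9*36)*(-1/96034) = (8 - 324)*(-1/96034) = -316*(-1/96034) = 158/48017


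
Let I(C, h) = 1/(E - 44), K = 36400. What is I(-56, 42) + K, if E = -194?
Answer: 8663199/238 ≈ 36400.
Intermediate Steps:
I(C, h) = -1/238 (I(C, h) = 1/(-194 - 44) = 1/(-238) = -1/238)
I(-56, 42) + K = -1/238 + 36400 = 8663199/238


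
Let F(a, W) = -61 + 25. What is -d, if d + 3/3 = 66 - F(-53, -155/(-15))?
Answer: -101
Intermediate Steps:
F(a, W) = -36
d = 101 (d = -1 + (66 - 1*(-36)) = -1 + (66 + 36) = -1 + 102 = 101)
-d = -1*101 = -101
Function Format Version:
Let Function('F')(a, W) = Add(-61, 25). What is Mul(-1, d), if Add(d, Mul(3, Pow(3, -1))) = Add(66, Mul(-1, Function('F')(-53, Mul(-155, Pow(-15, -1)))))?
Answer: -101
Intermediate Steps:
Function('F')(a, W) = -36
d = 101 (d = Add(-1, Add(66, Mul(-1, -36))) = Add(-1, Add(66, 36)) = Add(-1, 102) = 101)
Mul(-1, d) = Mul(-1, 101) = -101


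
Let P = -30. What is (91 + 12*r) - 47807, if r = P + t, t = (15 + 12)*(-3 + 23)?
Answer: -41596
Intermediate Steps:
t = 540 (t = 27*20 = 540)
r = 510 (r = -30 + 540 = 510)
(91 + 12*r) - 47807 = (91 + 12*510) - 47807 = (91 + 6120) - 47807 = 6211 - 47807 = -41596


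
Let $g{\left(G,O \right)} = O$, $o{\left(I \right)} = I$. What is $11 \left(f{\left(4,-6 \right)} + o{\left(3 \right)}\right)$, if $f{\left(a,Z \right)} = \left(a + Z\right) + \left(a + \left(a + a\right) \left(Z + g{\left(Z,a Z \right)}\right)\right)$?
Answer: $-2585$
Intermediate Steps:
$f{\left(a,Z \right)} = Z + 2 a + 2 a \left(Z + Z a\right)$ ($f{\left(a,Z \right)} = \left(a + Z\right) + \left(a + \left(a + a\right) \left(Z + a Z\right)\right) = \left(Z + a\right) + \left(a + 2 a \left(Z + Z a\right)\right) = Z + 2 a + 2 a \left(Z + Z a\right)$)
$11 \left(f{\left(4,-6 \right)} + o{\left(3 \right)}\right) = 11 \left(\left(-6 + 2 \cdot 4 + 2 \left(-6\right) 4 + 2 \left(-6\right) 4^{2}\right) + 3\right) = 11 \left(\left(-6 + 8 - 48 + 2 \left(-6\right) 16\right) + 3\right) = 11 \left(\left(-6 + 8 - 48 - 192\right) + 3\right) = 11 \left(-238 + 3\right) = 11 \left(-235\right) = -2585$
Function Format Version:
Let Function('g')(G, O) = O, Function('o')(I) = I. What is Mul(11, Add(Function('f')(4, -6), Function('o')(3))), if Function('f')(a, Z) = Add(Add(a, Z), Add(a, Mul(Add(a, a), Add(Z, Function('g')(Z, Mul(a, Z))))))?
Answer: -2585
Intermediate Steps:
Function('f')(a, Z) = Add(Z, Mul(2, a), Mul(2, a, Add(Z, Mul(Z, a)))) (Function('f')(a, Z) = Add(Add(a, Z), Add(a, Mul(Add(a, a), Add(Z, Mul(a, Z))))) = Add(Add(Z, a), Add(a, Mul(Mul(2, a), Add(Z, Mul(Z, a))))) = Add(Add(Z, a), Add(a, Mul(2, a, Add(Z, Mul(Z, a))))) = Add(Z, Mul(2, a), Mul(2, a, Add(Z, Mul(Z, a)))))
Mul(11, Add(Function('f')(4, -6), Function('o')(3))) = Mul(11, Add(Add(-6, Mul(2, 4), Mul(2, -6, 4), Mul(2, -6, Pow(4, 2))), 3)) = Mul(11, Add(Add(-6, 8, -48, Mul(2, -6, 16)), 3)) = Mul(11, Add(Add(-6, 8, -48, -192), 3)) = Mul(11, Add(-238, 3)) = Mul(11, -235) = -2585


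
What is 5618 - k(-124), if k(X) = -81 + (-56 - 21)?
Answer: 5776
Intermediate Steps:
k(X) = -158 (k(X) = -81 - 77 = -158)
5618 - k(-124) = 5618 - 1*(-158) = 5618 + 158 = 5776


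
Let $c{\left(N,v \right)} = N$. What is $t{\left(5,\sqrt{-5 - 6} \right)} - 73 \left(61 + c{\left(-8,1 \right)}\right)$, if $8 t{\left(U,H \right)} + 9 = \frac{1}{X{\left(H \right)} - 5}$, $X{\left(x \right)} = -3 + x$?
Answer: $- \frac{2322083}{600} - \frac{i \sqrt{11}}{600} \approx -3870.1 - 0.0055277 i$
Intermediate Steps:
$t{\left(U,H \right)} = - \frac{9}{8} + \frac{1}{8 \left(-8 + H\right)}$ ($t{\left(U,H \right)} = - \frac{9}{8} + \frac{1}{8 \left(\left(-3 + H\right) - 5\right)} = - \frac{9}{8} + \frac{1}{8 \left(-8 + H\right)}$)
$t{\left(5,\sqrt{-5 - 6} \right)} - 73 \left(61 + c{\left(-8,1 \right)}\right) = \frac{73 - 9 \sqrt{-5 - 6}}{8 \left(-8 + \sqrt{-5 - 6}\right)} - 73 \left(61 - 8\right) = \frac{73 - 9 \sqrt{-11}}{8 \left(-8 + \sqrt{-11}\right)} - 3869 = \frac{73 - 9 i \sqrt{11}}{8 \left(-8 + i \sqrt{11}\right)} - 3869 = -3869 + \frac{73 - 9 i \sqrt{11}}{8 \left(-8 + i \sqrt{11}\right)}$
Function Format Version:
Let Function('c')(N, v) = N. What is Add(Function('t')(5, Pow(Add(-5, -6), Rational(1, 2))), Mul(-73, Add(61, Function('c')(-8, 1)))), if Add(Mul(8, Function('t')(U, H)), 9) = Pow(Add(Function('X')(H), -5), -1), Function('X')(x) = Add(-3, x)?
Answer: Add(Rational(-2322083, 600), Mul(Rational(-1, 600), I, Pow(11, Rational(1, 2)))) ≈ Add(-3870.1, Mul(-0.0055277, I))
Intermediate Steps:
Function('t')(U, H) = Add(Rational(-9, 8), Mul(Rational(1, 8), Pow(Add(-8, H), -1))) (Function('t')(U, H) = Add(Rational(-9, 8), Mul(Rational(1, 8), Pow(Add(Add(-3, H), -5), -1))) = Add(Rational(-9, 8), Mul(Rational(1, 8), Pow(Add(-8, H), -1))))
Add(Function('t')(5, Pow(Add(-5, -6), Rational(1, 2))), Mul(-73, Add(61, Function('c')(-8, 1)))) = Add(Mul(Rational(1, 8), Pow(Add(-8, Pow(Add(-5, -6), Rational(1, 2))), -1), Add(73, Mul(-9, Pow(Add(-5, -6), Rational(1, 2))))), Mul(-73, Add(61, -8))) = Add(Mul(Rational(1, 8), Pow(Add(-8, Pow(-11, Rational(1, 2))), -1), Add(73, Mul(-9, Pow(-11, Rational(1, 2))))), Mul(-73, 53)) = Add(Mul(Rational(1, 8), Pow(Add(-8, Mul(I, Pow(11, Rational(1, 2)))), -1), Add(73, Mul(-9, Mul(I, Pow(11, Rational(1, 2)))))), -3869) = Add(Mul(Rational(1, 8), Pow(Add(-8, Mul(I, Pow(11, Rational(1, 2)))), -1), Add(73, Mul(-9, I, Pow(11, Rational(1, 2))))), -3869) = Add(-3869, Mul(Rational(1, 8), Pow(Add(-8, Mul(I, Pow(11, Rational(1, 2)))), -1), Add(73, Mul(-9, I, Pow(11, Rational(1, 2))))))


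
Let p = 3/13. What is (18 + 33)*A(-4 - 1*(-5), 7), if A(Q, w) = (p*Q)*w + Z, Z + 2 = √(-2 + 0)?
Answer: -255/13 + 51*I*√2 ≈ -19.615 + 72.125*I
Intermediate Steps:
p = 3/13 (p = 3*(1/13) = 3/13 ≈ 0.23077)
Z = -2 + I*√2 (Z = -2 + √(-2 + 0) = -2 + √(-2) = -2 + I*√2 ≈ -2.0 + 1.4142*I)
A(Q, w) = -2 + I*√2 + 3*Q*w/13 (A(Q, w) = (3*Q/13)*w + (-2 + I*√2) = 3*Q*w/13 + (-2 + I*√2) = -2 + I*√2 + 3*Q*w/13)
(18 + 33)*A(-4 - 1*(-5), 7) = (18 + 33)*(-2 + I*√2 + (3/13)*(-4 - 1*(-5))*7) = 51*(-2 + I*√2 + (3/13)*(-4 + 5)*7) = 51*(-2 + I*√2 + (3/13)*1*7) = 51*(-2 + I*√2 + 21/13) = 51*(-5/13 + I*√2) = -255/13 + 51*I*√2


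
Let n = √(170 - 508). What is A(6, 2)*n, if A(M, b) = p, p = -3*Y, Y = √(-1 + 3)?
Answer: -78*I ≈ -78.0*I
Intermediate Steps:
Y = √2 ≈ 1.4142
p = -3*√2 ≈ -4.2426
A(M, b) = -3*√2
n = 13*I*√2 (n = √(-338) = 13*I*√2 ≈ 18.385*I)
A(6, 2)*n = (-3*√2)*(13*I*√2) = -78*I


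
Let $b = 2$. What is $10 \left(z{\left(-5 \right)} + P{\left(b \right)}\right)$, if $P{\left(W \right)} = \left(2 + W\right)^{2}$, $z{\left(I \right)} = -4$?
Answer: $120$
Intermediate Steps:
$10 \left(z{\left(-5 \right)} + P{\left(b \right)}\right) = 10 \left(-4 + \left(2 + 2\right)^{2}\right) = 10 \left(-4 + 4^{2}\right) = 10 \left(-4 + 16\right) = 10 \cdot 12 = 120$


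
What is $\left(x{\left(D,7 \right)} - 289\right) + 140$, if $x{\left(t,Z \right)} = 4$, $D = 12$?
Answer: $-145$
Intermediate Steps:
$\left(x{\left(D,7 \right)} - 289\right) + 140 = \left(4 - 289\right) + 140 = -285 + 140 = -145$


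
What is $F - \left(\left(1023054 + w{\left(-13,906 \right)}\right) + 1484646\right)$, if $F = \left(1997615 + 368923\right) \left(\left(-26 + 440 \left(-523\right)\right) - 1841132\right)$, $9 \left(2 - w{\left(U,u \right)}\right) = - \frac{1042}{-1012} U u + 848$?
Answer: $- \frac{11161308896490307}{2277} \approx -4.9018 \cdot 10^{12}$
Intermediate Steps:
$w{\left(U,u \right)} = - \frac{830}{9} - \frac{521 U u}{4554}$ ($w{\left(U,u \right)} = 2 - \frac{- \frac{1042}{-1012} U u + 848}{9} = 2 - \frac{\left(-1042\right) \left(- \frac{1}{1012}\right) U u + 848}{9} = 2 - \frac{\frac{521 U}{506} u + 848}{9} = 2 - \frac{\frac{521 U u}{506} + 848}{9} = 2 - \frac{848 + \frac{521 U u}{506}}{9} = 2 - \left(\frac{848}{9} + \frac{521 U u}{4554}\right) = - \frac{830}{9} - \frac{521 U u}{4554}$)
$F = -4901758095564$ ($F = 2366538 \left(\left(-26 - 230120\right) - 1841132\right) = 2366538 \left(-230146 - 1841132\right) = 2366538 \left(-2071278\right) = -4901758095564$)
$F - \left(\left(1023054 + w{\left(-13,906 \right)}\right) + 1484646\right) = -4901758095564 - \left(\left(1023054 - \left(\frac{830}{9} - \frac{1022723}{759}\right)\right) + 1484646\right) = -4901758095564 - \left(\left(1023054 + \left(- \frac{830}{9} + \frac{1022723}{759}\right)\right) + 1484646\right) = -4901758095564 - \left(\left(1023054 + \frac{2858179}{2277}\right) + 1484646\right) = -4901758095564 - \left(\frac{2332352137}{2277} + 1484646\right) = -4901758095564 - \frac{5712891079}{2277} = - \frac{11161308896490307}{2277}$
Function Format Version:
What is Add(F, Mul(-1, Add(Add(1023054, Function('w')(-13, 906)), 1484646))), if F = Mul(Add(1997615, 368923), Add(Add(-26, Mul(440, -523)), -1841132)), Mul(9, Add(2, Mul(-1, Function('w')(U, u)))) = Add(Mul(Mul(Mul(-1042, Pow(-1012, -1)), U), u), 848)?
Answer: Rational(-11161308896490307, 2277) ≈ -4.9018e+12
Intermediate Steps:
Function('w')(U, u) = Add(Rational(-830, 9), Mul(Rational(-521, 4554), U, u)) (Function('w')(U, u) = Add(2, Mul(Rational(-1, 9), Add(Mul(Mul(Mul(-1042, Pow(-1012, -1)), U), u), 848))) = Add(2, Mul(Rational(-1, 9), Add(Mul(Mul(Mul(-1042, Rational(-1, 1012)), U), u), 848))) = Add(2, Mul(Rational(-1, 9), Add(Mul(Mul(Rational(521, 506), U), u), 848))) = Add(2, Mul(Rational(-1, 9), Add(Mul(Rational(521, 506), U, u), 848))) = Add(2, Mul(Rational(-1, 9), Add(848, Mul(Rational(521, 506), U, u)))) = Add(2, Add(Rational(-848, 9), Mul(Rational(-521, 4554), U, u))) = Add(Rational(-830, 9), Mul(Rational(-521, 4554), U, u)))
F = -4901758095564 (F = Mul(2366538, Add(Add(-26, -230120), -1841132)) = Mul(2366538, Add(-230146, -1841132)) = Mul(2366538, -2071278) = -4901758095564)
Add(F, Mul(-1, Add(Add(1023054, Function('w')(-13, 906)), 1484646))) = Add(-4901758095564, Mul(-1, Add(Add(1023054, Add(Rational(-830, 9), Mul(Rational(-521, 4554), -13, 906))), 1484646))) = Add(-4901758095564, Mul(-1, Add(Add(1023054, Add(Rational(-830, 9), Rational(1022723, 759))), 1484646))) = Add(-4901758095564, Mul(-1, Add(Add(1023054, Rational(2858179, 2277)), 1484646))) = Add(-4901758095564, Mul(-1, Add(Rational(2332352137, 2277), 1484646))) = Add(-4901758095564, Mul(-1, Rational(5712891079, 2277))) = Add(-4901758095564, Rational(-5712891079, 2277)) = Rational(-11161308896490307, 2277)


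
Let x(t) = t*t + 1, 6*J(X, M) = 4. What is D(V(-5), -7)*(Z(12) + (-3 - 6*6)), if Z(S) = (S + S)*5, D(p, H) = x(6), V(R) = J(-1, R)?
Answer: 2997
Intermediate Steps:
J(X, M) = 2/3 (J(X, M) = (1/6)*4 = 2/3)
V(R) = 2/3
x(t) = 1 + t**2 (x(t) = t**2 + 1 = 1 + t**2)
D(p, H) = 37 (D(p, H) = 1 + 6**2 = 1 + 36 = 37)
Z(S) = 10*S (Z(S) = (2*S)*5 = 10*S)
D(V(-5), -7)*(Z(12) + (-3 - 6*6)) = 37*(10*12 + (-3 - 6*6)) = 37*(120 + (-3 - 36)) = 37*(120 - 39) = 37*81 = 2997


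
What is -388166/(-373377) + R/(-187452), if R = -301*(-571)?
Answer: 2863271555/23330088468 ≈ 0.12273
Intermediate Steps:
R = 171871
-388166/(-373377) + R/(-187452) = -388166/(-373377) + 171871/(-187452) = -388166*(-1/373377) + 171871*(-1/187452) = 388166/373377 - 171871/187452 = 2863271555/23330088468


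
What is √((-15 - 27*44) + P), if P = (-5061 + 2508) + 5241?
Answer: 3*√165 ≈ 38.536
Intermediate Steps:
P = 2688 (P = -2553 + 5241 = 2688)
√((-15 - 27*44) + P) = √((-15 - 27*44) + 2688) = √((-15 - 1188) + 2688) = √(-1203 + 2688) = √1485 = 3*√165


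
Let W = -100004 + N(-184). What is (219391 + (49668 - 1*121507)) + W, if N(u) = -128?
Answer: 47420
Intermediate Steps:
W = -100132 (W = -100004 - 128 = -100132)
(219391 + (49668 - 1*121507)) + W = (219391 + (49668 - 1*121507)) - 100132 = (219391 + (49668 - 121507)) - 100132 = (219391 - 71839) - 100132 = 147552 - 100132 = 47420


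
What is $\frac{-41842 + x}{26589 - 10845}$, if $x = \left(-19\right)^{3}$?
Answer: $- \frac{48701}{15744} \approx -3.0933$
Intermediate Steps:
$x = -6859$
$\frac{-41842 + x}{26589 - 10845} = \frac{-41842 - 6859}{26589 - 10845} = - \frac{48701}{15744}$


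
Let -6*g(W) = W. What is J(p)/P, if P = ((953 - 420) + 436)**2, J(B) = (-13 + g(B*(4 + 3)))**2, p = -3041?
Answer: 449821681/33802596 ≈ 13.307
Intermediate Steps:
g(W) = -W/6
J(B) = (-13 - 7*B/6)**2 (J(B) = (-13 - B*(4 + 3)/6)**2 = (-13 - B*7/6)**2 = (-13 - 7*B/6)**2)
P = 938961 (P = (533 + 436)**2 = 969**2 = 938961)
J(p)/P = ((78 + 7*(-3041))**2/36)/938961 = ((78 - 21287)**2/36)*(1/938961) = ((1/36)*(-21209)**2)*(1/938961) = ((1/36)*449821681)*(1/938961) = (449821681/36)*(1/938961) = 449821681/33802596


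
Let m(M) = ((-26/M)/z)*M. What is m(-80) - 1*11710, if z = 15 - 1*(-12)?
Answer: -316196/27 ≈ -11711.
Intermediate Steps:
z = 27 (z = 15 + 12 = 27)
m(M) = -26/27 (m(M) = (-26/M/27)*M = (-26/M*(1/27))*M = (-26/(27*M))*M = -26/27)
m(-80) - 1*11710 = -26/27 - 1*11710 = -26/27 - 11710 = -316196/27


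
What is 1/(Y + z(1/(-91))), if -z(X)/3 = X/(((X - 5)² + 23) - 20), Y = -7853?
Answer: -77593/609337738 ≈ -0.00012734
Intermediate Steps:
z(X) = -3*X/(3 + (-5 + X)²) (z(X) = -3*X/(((X - 5)² + 23) - 20) = -3*X/(((-5 + X)² + 23) - 20) = -3*X/((23 + (-5 + X)²) - 20) = -3*X/(3 + (-5 + X)²))
1/(Y + z(1/(-91))) = 1/(-7853 - 3/(-91*(3 + (-5 + 1/(-91))²))) = 1/(-7853 - 3*(-1/91)/(3 + (-5 - 1/91)²)) = 1/(-7853 - 3*(-1/91)/(3 + (-456/91)²)) = 1/(-7853 - 3*(-1/91)/(3 + 207936/8281)) = 1/(-7853 - 3*(-1/91)/232779/8281) = 1/(-7853 - 3*(-1/91)*8281/232779) = 1/(-7853 + 91/77593) = 1/(-609337738/77593) = -77593/609337738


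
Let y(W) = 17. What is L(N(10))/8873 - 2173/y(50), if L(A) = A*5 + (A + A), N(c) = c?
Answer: -19279839/150841 ≈ -127.82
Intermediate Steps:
L(A) = 7*A (L(A) = 5*A + 2*A = 7*A)
L(N(10))/8873 - 2173/y(50) = (7*10)/8873 - 2173/17 = 70*(1/8873) - 2173*1/17 = 70/8873 - 2173/17 = -19279839/150841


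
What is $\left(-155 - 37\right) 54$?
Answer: $-10368$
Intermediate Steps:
$\left(-155 - 37\right) 54 = \left(-192\right) 54 = -10368$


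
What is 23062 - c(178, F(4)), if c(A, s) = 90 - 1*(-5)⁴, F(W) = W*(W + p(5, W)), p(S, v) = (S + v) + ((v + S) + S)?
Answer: 23597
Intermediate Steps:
p(S, v) = 2*v + 3*S (p(S, v) = (S + v) + ((S + v) + S) = (S + v) + (v + 2*S) = 2*v + 3*S)
F(W) = W*(15 + 3*W) (F(W) = W*(W + (2*W + 3*5)) = W*(W + (2*W + 15)) = W*(W + (15 + 2*W)) = W*(15 + 3*W))
c(A, s) = -535 (c(A, s) = 90 - 1*625 = 90 - 625 = -535)
23062 - c(178, F(4)) = 23062 - 1*(-535) = 23062 + 535 = 23597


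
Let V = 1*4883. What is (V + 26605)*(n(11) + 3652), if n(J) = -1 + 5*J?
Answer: 116694528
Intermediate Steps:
V = 4883
(V + 26605)*(n(11) + 3652) = (4883 + 26605)*((-1 + 5*11) + 3652) = 31488*((-1 + 55) + 3652) = 31488*(54 + 3652) = 31488*3706 = 116694528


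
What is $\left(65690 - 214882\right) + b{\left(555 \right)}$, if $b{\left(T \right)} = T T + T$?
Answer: $159388$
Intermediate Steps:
$b{\left(T \right)} = T + T^{2}$ ($b{\left(T \right)} = T^{2} + T = T + T^{2}$)
$\left(65690 - 214882\right) + b{\left(555 \right)} = \left(65690 - 214882\right) + 555 \left(1 + 555\right) = -149192 + 555 \cdot 556 = -149192 + 308580 = 159388$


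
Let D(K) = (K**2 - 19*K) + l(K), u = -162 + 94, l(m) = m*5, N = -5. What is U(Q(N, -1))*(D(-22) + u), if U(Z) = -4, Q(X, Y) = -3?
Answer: -2896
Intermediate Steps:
l(m) = 5*m
u = -68
D(K) = K**2 - 14*K (D(K) = (K**2 - 19*K) + 5*K = K**2 - 14*K)
U(Q(N, -1))*(D(-22) + u) = -4*(-22*(-14 - 22) - 68) = -4*(-22*(-36) - 68) = -4*(792 - 68) = -4*724 = -2896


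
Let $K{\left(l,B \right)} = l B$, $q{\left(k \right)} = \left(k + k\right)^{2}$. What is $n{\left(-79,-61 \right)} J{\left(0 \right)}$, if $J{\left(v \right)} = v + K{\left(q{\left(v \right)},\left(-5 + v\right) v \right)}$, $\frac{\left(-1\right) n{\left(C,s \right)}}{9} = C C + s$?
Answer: $0$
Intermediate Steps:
$n{\left(C,s \right)} = - 9 s - 9 C^{2}$ ($n{\left(C,s \right)} = - 9 \left(C C + s\right) = - 9 \left(C^{2} + s\right) = - 9 \left(s + C^{2}\right) = - 9 s - 9 C^{2}$)
$q{\left(k \right)} = 4 k^{2}$ ($q{\left(k \right)} = \left(2 k\right)^{2} = 4 k^{2}$)
$K{\left(l,B \right)} = B l$
$J{\left(v \right)} = v + 4 v^{3} \left(-5 + v\right)$ ($J{\left(v \right)} = v + \left(-5 + v\right) v 4 v^{2} = v + v \left(-5 + v\right) 4 v^{2} = v + 4 v^{3} \left(-5 + v\right)$)
$n{\left(-79,-61 \right)} J{\left(0 \right)} = \left(\left(-9\right) \left(-61\right) - 9 \left(-79\right)^{2}\right) 0 \left(1 + 4 \cdot 0^{2} \left(-5 + 0\right)\right) = \left(549 - 56169\right) 0 \left(1 + 4 \cdot 0 \left(-5\right)\right) = \left(549 - 56169\right) 0 \left(1 + 0\right) = - 55620 \cdot 0 \cdot 1 = \left(-55620\right) 0 = 0$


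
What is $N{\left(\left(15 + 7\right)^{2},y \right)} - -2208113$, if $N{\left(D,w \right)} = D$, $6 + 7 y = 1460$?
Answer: $2208597$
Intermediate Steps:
$y = \frac{1454}{7}$ ($y = - \frac{6}{7} + \frac{1}{7} \cdot 1460 = - \frac{6}{7} + \frac{1460}{7} = \frac{1454}{7} \approx 207.71$)
$N{\left(\left(15 + 7\right)^{2},y \right)} - -2208113 = \left(15 + 7\right)^{2} - -2208113 = 22^{2} + 2208113 = 484 + 2208113 = 2208597$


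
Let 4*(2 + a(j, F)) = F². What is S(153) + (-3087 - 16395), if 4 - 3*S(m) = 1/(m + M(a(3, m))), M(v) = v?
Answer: -467789250/24013 ≈ -19481.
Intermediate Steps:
a(j, F) = -2 + F²/4
S(m) = 4/3 - 1/(3*(-2 + m + m²/4)) (S(m) = 4/3 - 1/(3*(m + (-2 + m²/4))) = 4/3 - 1/(3*(-2 + m + m²/4)))
S(153) + (-3087 - 16395) = 4*(-9 + 153² + 4*153)/(3*(-8 + 153² + 4*153)) + (-3087 - 16395) = 4*(-9 + 23409 + 612)/(3*(-8 + 23409 + 612)) - 19482 = (4/3)*24012/24013 - 19482 = (4/3)*(1/24013)*24012 - 19482 = 32016/24013 - 19482 = -467789250/24013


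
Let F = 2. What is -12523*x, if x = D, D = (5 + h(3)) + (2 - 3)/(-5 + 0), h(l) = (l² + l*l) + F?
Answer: -1577898/5 ≈ -3.1558e+5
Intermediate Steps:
h(l) = 2 + 2*l² (h(l) = (l² + l*l) + 2 = (l² + l²) + 2 = 2*l² + 2 = 2 + 2*l²)
D = 126/5 (D = (5 + (2 + 2*3²)) + (2 - 3)/(-5 + 0) = (5 + (2 + 2*9)) - 1/(-5) = (5 + (2 + 18)) - 1*(-⅕) = (5 + 20) + ⅕ = 25 + ⅕ = 126/5 ≈ 25.200)
x = 126/5 ≈ 25.200
-12523*x = -12523*126/5 = -1577898/5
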